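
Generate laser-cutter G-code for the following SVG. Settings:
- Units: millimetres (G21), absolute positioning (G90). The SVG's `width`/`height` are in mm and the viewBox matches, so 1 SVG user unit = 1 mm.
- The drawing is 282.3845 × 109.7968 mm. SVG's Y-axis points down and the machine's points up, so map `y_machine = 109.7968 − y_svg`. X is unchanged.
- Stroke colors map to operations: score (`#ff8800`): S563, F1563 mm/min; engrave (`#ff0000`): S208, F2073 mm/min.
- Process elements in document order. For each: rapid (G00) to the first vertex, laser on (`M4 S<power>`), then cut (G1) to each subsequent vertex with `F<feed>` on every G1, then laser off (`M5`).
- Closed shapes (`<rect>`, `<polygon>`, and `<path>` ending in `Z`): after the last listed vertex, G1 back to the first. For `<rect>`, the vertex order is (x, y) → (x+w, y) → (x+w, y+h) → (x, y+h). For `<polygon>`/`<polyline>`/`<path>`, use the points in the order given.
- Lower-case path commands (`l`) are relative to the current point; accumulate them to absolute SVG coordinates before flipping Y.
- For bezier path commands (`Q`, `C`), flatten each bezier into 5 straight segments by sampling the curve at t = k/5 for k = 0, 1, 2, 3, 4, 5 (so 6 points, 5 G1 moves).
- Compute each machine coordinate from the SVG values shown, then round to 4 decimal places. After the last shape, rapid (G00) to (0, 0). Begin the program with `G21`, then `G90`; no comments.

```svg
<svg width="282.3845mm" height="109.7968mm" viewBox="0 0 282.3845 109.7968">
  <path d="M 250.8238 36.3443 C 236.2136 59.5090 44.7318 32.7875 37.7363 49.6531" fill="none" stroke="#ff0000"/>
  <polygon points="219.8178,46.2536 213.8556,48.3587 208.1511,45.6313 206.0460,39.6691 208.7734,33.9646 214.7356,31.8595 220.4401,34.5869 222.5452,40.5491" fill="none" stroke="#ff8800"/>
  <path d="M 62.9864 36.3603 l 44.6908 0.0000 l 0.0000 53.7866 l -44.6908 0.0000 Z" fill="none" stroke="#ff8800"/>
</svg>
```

G21
G90
G00 X250.8238 Y73.4525
M4 S208
G1 X223.7240 Y64.7922 F2073
G1 X171.5201 Y63.6179 F2073
G1 X111.5574 Y65.4429 F2073
G1 X61.1811 Y65.7804 F2073
G1 X37.7363 Y60.1437 F2073
M5
G00 X219.8178 Y63.5432
M4 S563
G1 X213.8556 Y61.4381 F1563
G1 X208.1511 Y64.1655 F1563
G1 X206.0460 Y70.1277 F1563
G1 X208.7734 Y75.8322 F1563
G1 X214.7356 Y77.9373 F1563
G1 X220.4401 Y75.2099 F1563
G1 X222.5452 Y69.2477 F1563
G1 X219.8178 Y63.5432 F1563
M5
G00 X62.9864 Y73.4365
M4 S563
G1 X107.6772 Y73.4365 F1563
G1 X107.6772 Y19.6499 F1563
G1 X62.9864 Y19.6499 F1563
G1 X62.9864 Y73.4365 F1563
M5
G00 X0.0000 Y0.0000

viewBox `0 0 282.3845 109.7968` with mm width/height → 1 unit = 1 mm. Flip: y_m = 109.7968 − y_svg.

**Shape 1** — `<path>` cubic bezier, stroke `#ff0000` → engrave (S208, F2073). Control points (SVG): P0=(250.8238,36.3443), P1=(236.2136,59.5090), P2=(44.7318,32.7875), P3=(37.7363,49.6531); sampled at t=k/5. Machine vertices: (250.8238,73.4525) → (223.7240,64.7922) → (171.5201,63.6179) → (111.5574,65.4429) → (61.1811,65.7804) → (37.7363,60.1437). Open path.

**Shape 2** — `<polygon>` regular polygon, stroke `#ff8800` → score (S563, F1563). Machine vertices: (219.8178,63.5432) → (213.8556,61.4381) → (208.1511,64.1655) → (206.0460,70.1277) → (208.7734,75.8322) → (214.7356,77.9373) → (220.4401,75.2099) → (222.5452,69.2477) → (219.8178,63.5432). Closed: final G1 returns to the first vertex.

**Shape 3** — `<path>` rectangle, stroke `#ff8800` → score (S563, F1563). Machine vertices: (62.9864,73.4365) → (107.6772,73.4365) → (107.6772,19.6499) → (62.9864,19.6499) → (62.9864,73.4365). Closed: final G1 returns to the first vertex.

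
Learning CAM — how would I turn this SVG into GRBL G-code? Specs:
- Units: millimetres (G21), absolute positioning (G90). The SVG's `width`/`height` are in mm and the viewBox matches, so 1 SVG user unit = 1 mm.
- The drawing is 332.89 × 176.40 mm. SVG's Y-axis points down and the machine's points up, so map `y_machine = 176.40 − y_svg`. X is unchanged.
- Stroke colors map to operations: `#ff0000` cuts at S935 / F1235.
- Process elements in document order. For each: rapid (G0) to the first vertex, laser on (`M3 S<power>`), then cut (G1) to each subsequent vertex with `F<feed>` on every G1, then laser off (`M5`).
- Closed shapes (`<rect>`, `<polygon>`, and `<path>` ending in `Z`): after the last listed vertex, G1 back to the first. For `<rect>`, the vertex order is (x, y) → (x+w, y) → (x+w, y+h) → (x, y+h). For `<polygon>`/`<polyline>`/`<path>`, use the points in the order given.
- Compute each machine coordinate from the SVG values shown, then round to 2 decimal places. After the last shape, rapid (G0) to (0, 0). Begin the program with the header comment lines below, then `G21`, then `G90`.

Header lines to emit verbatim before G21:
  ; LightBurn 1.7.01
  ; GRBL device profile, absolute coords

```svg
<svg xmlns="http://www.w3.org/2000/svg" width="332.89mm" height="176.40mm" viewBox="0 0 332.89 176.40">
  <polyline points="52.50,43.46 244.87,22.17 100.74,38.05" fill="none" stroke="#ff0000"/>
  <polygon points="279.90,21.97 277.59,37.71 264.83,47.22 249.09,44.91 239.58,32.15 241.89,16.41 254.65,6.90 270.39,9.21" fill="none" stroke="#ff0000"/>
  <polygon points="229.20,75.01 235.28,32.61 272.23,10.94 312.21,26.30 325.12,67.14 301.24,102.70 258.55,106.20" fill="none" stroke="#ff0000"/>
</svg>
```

; LightBurn 1.7.01
; GRBL device profile, absolute coords
G21
G90
G0 X52.50 Y132.94
M3 S935
G1 X244.87 Y154.23 F1235
G1 X100.74 Y138.35 F1235
M5
G0 X279.90 Y154.43
M3 S935
G1 X277.59 Y138.69 F1235
G1 X264.83 Y129.18 F1235
G1 X249.09 Y131.49 F1235
G1 X239.58 Y144.25 F1235
G1 X241.89 Y159.99 F1235
G1 X254.65 Y169.50 F1235
G1 X270.39 Y167.19 F1235
G1 X279.90 Y154.43 F1235
M5
G0 X229.20 Y101.39
M3 S935
G1 X235.28 Y143.79 F1235
G1 X272.23 Y165.46 F1235
G1 X312.21 Y150.10 F1235
G1 X325.12 Y109.26 F1235
G1 X301.24 Y73.70 F1235
G1 X258.55 Y70.20 F1235
G1 X229.20 Y101.39 F1235
M5
G0 X0.00 Y0.00

1 u = 1 mm; y_m = 176.40 − y.

[1] `<polyline>` open polyline, #ff0000→cut S935 F1235: (52.50,132.94) → (244.87,154.23) → (100.74,138.35)

[2] `<polygon>` regular polygon, #ff0000→cut S935 F1235: (279.90,154.43) → (277.59,138.69) → (264.83,129.18) → (249.09,131.49) → (239.58,144.25) → (241.89,159.99) → (254.65,169.50) → (270.39,167.19) → (279.90,154.43) (closed)

[3] `<polygon>` regular polygon, #ff0000→cut S935 F1235: (229.20,101.39) → (235.28,143.79) → (272.23,165.46) → (312.21,150.10) → (325.12,109.26) → (301.24,73.70) → (258.55,70.20) → (229.20,101.39) (closed)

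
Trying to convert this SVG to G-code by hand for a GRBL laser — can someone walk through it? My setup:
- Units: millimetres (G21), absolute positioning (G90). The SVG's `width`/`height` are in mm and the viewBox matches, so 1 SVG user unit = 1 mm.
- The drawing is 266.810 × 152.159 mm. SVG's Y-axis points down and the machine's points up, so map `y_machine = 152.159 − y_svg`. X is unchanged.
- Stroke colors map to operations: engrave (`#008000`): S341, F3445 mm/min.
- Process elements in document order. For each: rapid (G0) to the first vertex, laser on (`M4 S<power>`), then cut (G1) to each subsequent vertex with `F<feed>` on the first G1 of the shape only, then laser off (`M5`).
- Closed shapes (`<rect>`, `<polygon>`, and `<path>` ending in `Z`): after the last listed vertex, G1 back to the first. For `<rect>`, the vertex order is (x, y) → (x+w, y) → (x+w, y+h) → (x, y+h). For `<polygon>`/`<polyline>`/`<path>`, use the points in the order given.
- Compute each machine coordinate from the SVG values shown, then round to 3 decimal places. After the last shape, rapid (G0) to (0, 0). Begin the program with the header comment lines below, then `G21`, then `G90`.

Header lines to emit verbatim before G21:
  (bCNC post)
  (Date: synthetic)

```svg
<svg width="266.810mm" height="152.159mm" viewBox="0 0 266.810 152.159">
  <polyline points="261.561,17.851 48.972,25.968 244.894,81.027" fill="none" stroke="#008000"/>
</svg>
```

(bCNC post)
(Date: synthetic)
G21
G90
G0 X261.561 Y134.308
M4 S341
G1 X48.972 Y126.191 F3445
G1 X244.894 Y71.132
M5
G0 X0.000 Y0.000

Since the viewBox matches the mm dimensions, user units are millimetres directly. The only transform is the Y-flip y_m = 152.159 − y_svg.

Shape 1 is a open polyline drawn with `<polyline>`. Its stroke #008000 means engrave at S341, F3445. After flipping Y the toolpath is (261.561,134.308) → (48.972,126.191) → (244.894,71.132).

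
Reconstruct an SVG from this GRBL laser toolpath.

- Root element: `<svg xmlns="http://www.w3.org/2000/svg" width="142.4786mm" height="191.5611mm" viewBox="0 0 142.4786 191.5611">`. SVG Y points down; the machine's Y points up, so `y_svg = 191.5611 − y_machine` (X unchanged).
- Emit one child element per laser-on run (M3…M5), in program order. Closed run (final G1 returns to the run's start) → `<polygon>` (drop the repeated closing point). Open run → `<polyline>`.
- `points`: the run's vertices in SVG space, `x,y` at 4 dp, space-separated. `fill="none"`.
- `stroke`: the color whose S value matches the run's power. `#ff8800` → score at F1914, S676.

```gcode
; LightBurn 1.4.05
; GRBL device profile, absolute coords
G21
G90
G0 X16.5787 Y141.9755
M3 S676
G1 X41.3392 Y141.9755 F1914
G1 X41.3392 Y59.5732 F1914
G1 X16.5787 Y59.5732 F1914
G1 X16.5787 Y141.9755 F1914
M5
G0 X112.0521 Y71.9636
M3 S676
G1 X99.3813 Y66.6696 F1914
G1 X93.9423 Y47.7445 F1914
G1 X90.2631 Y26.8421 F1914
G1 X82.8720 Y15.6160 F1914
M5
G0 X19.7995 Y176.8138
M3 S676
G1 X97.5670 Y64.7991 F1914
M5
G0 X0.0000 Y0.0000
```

Each laser-on run becomes one SVG element. Flip Y back into SVG space with y_svg = 191.5611 − y_machine. Every run uses S676, so all elements get stroke `#ff8800` (score).

Run 1: The run returns to its start, so emit a `<polygon>` with points (Y-flipped): 16.5787,49.5856 41.3392,49.5856 41.3392,131.9879 16.5787,131.9879.

Run 2: The run is open, so emit a `<polyline>` with points (Y-flipped): 112.0521,119.5975 99.3813,124.8915 93.9423,143.8166 90.2631,164.7190 82.8720,175.9451.

Run 3: The run is open, so emit a `<polyline>` with points (Y-flipped): 19.7995,14.7473 97.5670,126.7620.

<svg xmlns="http://www.w3.org/2000/svg" width="142.4786mm" height="191.5611mm" viewBox="0 0 142.4786 191.5611">
  <polygon points="16.5787,49.5856 41.3392,49.5856 41.3392,131.9879 16.5787,131.9879" fill="none" stroke="#ff8800"/>
  <polyline points="112.0521,119.5975 99.3813,124.8915 93.9423,143.8166 90.2631,164.7190 82.8720,175.9451" fill="none" stroke="#ff8800"/>
  <polyline points="19.7995,14.7473 97.5670,126.7620" fill="none" stroke="#ff8800"/>
</svg>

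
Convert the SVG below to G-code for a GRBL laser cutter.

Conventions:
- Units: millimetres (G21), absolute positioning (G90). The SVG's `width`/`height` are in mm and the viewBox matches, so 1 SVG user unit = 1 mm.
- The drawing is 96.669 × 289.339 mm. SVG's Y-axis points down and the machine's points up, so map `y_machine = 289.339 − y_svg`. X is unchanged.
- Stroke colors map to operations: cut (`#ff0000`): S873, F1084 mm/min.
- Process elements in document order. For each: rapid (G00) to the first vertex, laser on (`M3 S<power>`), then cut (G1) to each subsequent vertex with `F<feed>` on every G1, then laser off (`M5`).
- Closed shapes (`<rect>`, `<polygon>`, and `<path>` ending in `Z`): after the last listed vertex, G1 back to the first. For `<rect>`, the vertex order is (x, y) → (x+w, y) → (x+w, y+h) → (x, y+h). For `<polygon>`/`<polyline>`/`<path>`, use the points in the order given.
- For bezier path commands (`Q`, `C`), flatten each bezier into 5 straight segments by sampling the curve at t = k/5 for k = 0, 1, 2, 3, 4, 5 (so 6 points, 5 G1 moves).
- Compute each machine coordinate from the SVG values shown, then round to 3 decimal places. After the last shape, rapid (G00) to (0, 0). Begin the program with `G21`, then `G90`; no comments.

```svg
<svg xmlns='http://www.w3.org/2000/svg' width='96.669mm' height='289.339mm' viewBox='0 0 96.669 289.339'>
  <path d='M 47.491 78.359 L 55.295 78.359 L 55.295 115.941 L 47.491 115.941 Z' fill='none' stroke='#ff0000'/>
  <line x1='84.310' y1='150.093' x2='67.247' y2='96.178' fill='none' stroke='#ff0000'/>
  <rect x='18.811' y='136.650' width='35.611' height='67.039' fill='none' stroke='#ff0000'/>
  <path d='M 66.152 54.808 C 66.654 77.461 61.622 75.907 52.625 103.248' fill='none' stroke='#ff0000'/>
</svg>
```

Since the viewBox matches the mm dimensions, user units are millimetres directly. The only transform is the Y-flip y_m = 289.339 − y_svg.

Shape 1 is a rectangle drawn with `<path>`. Its stroke #ff0000 means cut at S873, F1084. After flipping Y the toolpath is (47.491,210.980) → (55.295,210.980) → (55.295,173.398) → (47.491,173.398) → (47.491,210.980), returning to the start.

Shape 2 is a line segment drawn with `<line>`. Its stroke #ff0000 means cut at S873, F1084. After flipping Y the toolpath is (84.310,139.246) → (67.247,193.161).

Shape 3 is a rectangle drawn with `<rect>`. Its stroke #ff0000 means cut at S873, F1084. After flipping Y the toolpath is (18.811,152.689) → (54.422,152.689) → (54.422,85.650) → (18.811,85.650) → (18.811,152.689), returning to the start.

Shape 4 is a cubic bezier drawn with `<path>`. Its stroke #ff0000 means cut at S873, F1084. After flipping Y the toolpath is (66.152,234.531) → (65.802,223.419) → (64.198,215.568) → (61.418,208.429) → (57.535,199.453) → (52.625,186.091).

G21
G90
G00 X47.491 Y210.980
M3 S873
G1 X55.295 Y210.980 F1084
G1 X55.295 Y173.398 F1084
G1 X47.491 Y173.398 F1084
G1 X47.491 Y210.980 F1084
M5
G00 X84.310 Y139.246
M3 S873
G1 X67.247 Y193.161 F1084
M5
G00 X18.811 Y152.689
M3 S873
G1 X54.422 Y152.689 F1084
G1 X54.422 Y85.650 F1084
G1 X18.811 Y85.650 F1084
G1 X18.811 Y152.689 F1084
M5
G00 X66.152 Y234.531
M3 S873
G1 X65.802 Y223.419 F1084
G1 X64.198 Y215.568 F1084
G1 X61.418 Y208.429 F1084
G1 X57.535 Y199.453 F1084
G1 X52.625 Y186.091 F1084
M5
G00 X0.000 Y0.000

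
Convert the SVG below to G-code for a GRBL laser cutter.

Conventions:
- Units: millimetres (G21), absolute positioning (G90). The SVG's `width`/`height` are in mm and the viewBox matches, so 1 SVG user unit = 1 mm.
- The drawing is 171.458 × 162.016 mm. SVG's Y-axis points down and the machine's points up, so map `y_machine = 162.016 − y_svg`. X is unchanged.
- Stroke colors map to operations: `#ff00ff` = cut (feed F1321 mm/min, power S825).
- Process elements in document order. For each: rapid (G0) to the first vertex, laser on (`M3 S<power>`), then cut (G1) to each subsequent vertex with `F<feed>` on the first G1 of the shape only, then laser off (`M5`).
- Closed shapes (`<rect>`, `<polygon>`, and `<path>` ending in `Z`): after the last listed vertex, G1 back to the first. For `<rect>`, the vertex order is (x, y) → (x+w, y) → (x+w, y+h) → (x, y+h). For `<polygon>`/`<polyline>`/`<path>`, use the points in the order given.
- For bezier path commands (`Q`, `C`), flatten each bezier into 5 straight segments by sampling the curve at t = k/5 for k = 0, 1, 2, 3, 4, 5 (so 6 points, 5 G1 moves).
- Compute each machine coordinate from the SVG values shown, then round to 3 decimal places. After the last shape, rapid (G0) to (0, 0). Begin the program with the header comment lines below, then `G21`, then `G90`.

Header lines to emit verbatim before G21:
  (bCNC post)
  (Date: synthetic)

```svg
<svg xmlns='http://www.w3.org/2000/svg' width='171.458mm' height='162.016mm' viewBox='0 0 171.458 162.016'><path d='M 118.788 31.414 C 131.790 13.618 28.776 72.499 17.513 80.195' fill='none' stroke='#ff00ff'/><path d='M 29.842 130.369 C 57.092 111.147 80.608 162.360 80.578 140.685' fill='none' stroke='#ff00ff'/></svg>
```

viewBox `0 0 171.458 162.016` with mm width/height → 1 unit = 1 mm. Flip: y_m = 162.016 − y_svg.

**Shape 1** — `<path>` cubic bezier, stroke `#ff00ff` → cut (S825, F1321). Control points (SVG): P0=(118.788,31.414), P1=(131.790,13.618), P2=(28.776,72.499), P3=(17.513,80.195); sampled at t=k/5. Machine vertices: (118.788,130.602) → (114.329,133.101) → (92.000,123.335) → (61.772,107.442) → (33.619,91.558) → (17.513,81.821). Open path.

**Shape 2** — `<path>` cubic bezier, stroke `#ff00ff` → cut (S825, F1321). Control points (SVG): P0=(29.842,130.369), P1=(57.092,111.147), P2=(80.608,162.360), P3=(80.578,140.685); sampled at t=k/5. Machine vertices: (29.842,31.647) → (45.585,35.875) → (59.482,30.077) → (70.580,21.135) → (77.929,15.926) → (80.578,21.331). Open path.

(bCNC post)
(Date: synthetic)
G21
G90
G0 X118.788 Y130.602
M3 S825
G1 X114.329 Y133.101 F1321
G1 X92.000 Y123.335
G1 X61.772 Y107.442
G1 X33.619 Y91.558
G1 X17.513 Y81.821
M5
G0 X29.842 Y31.647
M3 S825
G1 X45.585 Y35.875 F1321
G1 X59.482 Y30.077
G1 X70.580 Y21.135
G1 X77.929 Y15.926
G1 X80.578 Y21.331
M5
G0 X0.000 Y0.000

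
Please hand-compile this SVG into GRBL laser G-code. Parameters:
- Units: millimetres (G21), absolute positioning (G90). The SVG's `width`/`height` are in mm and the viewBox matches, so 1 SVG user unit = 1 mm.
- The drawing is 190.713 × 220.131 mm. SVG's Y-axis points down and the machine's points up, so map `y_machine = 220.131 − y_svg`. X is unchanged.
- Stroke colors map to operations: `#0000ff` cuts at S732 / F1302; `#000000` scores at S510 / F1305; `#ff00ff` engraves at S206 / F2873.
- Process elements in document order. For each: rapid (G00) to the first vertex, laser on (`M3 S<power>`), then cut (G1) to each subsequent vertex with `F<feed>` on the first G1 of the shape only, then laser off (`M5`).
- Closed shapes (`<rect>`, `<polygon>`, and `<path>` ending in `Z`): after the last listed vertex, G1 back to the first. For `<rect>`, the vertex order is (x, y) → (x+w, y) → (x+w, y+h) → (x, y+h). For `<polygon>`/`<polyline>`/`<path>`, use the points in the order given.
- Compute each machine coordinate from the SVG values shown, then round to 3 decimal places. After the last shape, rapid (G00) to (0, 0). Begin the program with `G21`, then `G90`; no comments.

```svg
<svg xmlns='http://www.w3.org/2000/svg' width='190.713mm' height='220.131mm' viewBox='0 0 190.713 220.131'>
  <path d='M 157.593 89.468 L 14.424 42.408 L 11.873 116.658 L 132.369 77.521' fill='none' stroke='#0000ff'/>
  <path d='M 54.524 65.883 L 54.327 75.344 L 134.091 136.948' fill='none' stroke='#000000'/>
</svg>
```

viewBox `0 0 190.713 220.131` with mm width/height → 1 unit = 1 mm. Flip: y_m = 220.131 − y_svg.

**Shape 1** — `<path>` open polyline, stroke `#0000ff` → cut (S732, F1302). Machine vertices: (157.593,130.663) → (14.424,177.723) → (11.873,103.473) → (132.369,142.610). Open path.

**Shape 2** — `<path>` open polyline, stroke `#000000` → score (S510, F1305). Machine vertices: (54.524,154.248) → (54.327,144.787) → (134.091,83.183). Open path.

G21
G90
G00 X157.593 Y130.663
M3 S732
G1 X14.424 Y177.723 F1302
G1 X11.873 Y103.473
G1 X132.369 Y142.610
M5
G00 X54.524 Y154.248
M3 S510
G1 X54.327 Y144.787 F1305
G1 X134.091 Y83.183
M5
G00 X0.000 Y0.000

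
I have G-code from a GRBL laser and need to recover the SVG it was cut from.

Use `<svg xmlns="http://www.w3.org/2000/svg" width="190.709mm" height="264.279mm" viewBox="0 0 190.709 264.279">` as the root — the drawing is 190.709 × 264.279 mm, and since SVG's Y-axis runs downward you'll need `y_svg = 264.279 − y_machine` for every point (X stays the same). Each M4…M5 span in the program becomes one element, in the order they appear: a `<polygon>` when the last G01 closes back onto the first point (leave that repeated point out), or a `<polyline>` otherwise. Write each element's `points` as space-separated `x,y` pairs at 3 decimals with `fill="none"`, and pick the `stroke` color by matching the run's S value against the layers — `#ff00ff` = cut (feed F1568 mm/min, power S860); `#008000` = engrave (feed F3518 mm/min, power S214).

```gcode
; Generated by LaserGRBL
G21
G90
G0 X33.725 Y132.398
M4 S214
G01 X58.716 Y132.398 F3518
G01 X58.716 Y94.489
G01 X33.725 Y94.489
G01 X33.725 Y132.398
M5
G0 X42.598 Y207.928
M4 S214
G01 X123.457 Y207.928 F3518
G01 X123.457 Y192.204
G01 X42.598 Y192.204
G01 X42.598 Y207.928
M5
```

Each laser-on run becomes one SVG element. Flip Y back into SVG space with y_svg = 264.279 − y_machine. Every run uses S214, so all elements get stroke `#008000` (engrave).

Run 1: The run returns to its start, so emit a `<polygon>` with points (Y-flipped): 33.725,131.881 58.716,131.881 58.716,169.790 33.725,169.790.

Run 2: The run returns to its start, so emit a `<polygon>` with points (Y-flipped): 42.598,56.351 123.457,56.351 123.457,72.075 42.598,72.075.

<svg xmlns="http://www.w3.org/2000/svg" width="190.709mm" height="264.279mm" viewBox="0 0 190.709 264.279">
  <polygon points="33.725,131.881 58.716,131.881 58.716,169.790 33.725,169.790" fill="none" stroke="#008000"/>
  <polygon points="42.598,56.351 123.457,56.351 123.457,72.075 42.598,72.075" fill="none" stroke="#008000"/>
</svg>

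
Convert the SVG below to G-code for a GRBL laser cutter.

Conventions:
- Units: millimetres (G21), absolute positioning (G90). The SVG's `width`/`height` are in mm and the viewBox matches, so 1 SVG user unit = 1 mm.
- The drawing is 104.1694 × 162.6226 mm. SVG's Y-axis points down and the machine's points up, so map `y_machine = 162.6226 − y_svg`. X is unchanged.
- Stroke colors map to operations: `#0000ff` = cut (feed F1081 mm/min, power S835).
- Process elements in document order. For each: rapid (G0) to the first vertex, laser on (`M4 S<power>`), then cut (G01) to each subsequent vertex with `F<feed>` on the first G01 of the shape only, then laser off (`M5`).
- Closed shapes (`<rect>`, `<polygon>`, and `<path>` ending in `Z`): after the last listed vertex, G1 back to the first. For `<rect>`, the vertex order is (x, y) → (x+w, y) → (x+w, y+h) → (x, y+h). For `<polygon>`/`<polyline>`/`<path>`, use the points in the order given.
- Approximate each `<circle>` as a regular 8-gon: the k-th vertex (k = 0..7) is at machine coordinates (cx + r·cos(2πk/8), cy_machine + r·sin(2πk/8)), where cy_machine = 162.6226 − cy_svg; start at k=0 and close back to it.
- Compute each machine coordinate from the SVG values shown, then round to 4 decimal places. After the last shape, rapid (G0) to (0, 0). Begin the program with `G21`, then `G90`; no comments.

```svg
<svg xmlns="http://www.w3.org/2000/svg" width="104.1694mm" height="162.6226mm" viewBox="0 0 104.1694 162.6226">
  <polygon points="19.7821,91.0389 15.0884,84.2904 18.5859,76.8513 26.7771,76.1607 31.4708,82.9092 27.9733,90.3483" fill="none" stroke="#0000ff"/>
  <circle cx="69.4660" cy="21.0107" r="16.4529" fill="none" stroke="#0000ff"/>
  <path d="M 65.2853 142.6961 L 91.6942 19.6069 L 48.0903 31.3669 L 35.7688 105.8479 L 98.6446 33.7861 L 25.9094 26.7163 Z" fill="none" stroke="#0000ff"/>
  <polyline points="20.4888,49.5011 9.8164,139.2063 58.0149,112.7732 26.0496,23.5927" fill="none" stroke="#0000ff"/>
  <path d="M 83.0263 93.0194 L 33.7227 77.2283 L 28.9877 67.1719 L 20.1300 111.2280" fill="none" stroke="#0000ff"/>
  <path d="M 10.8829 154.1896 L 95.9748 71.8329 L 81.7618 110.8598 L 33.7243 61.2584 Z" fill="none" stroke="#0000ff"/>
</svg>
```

Since the viewBox matches the mm dimensions, user units are millimetres directly. The only transform is the Y-flip y_m = 162.6226 − y_svg.

Shape 1 is a regular polygon drawn with `<polygon>`. Its stroke #0000ff means cut at S835, F1081. After flipping Y the toolpath is (19.7821,71.5837) → (15.0884,78.3322) → (18.5859,85.7713) → (26.7771,86.4619) → (31.4708,79.7134) → (27.9733,72.2743) → (19.7821,71.5837), returning to the start.

Shape 2 is a circle drawn with `<circle>`. Its stroke #0000ff means cut at S835, F1081. After flipping Y the toolpath is (85.9189,141.6119) → (81.1000,153.2459) → (69.4660,158.0648) → (57.8320,153.2459) → (53.0131,141.6119) → (57.8320,129.9779) → (69.4660,125.1590) → (81.1000,129.9779) → (85.9189,141.6119), returning to the start.

Shape 3 is a closed polygon drawn with `<path>`. Its stroke #0000ff means cut at S835, F1081. After flipping Y the toolpath is (65.2853,19.9265) → (91.6942,143.0157) → (48.0903,131.2557) → (35.7688,56.7747) → (98.6446,128.8365) → (25.9094,135.9063) → (65.2853,19.9265), returning to the start.

Shape 4 is a open polyline drawn with `<polyline>`. Its stroke #0000ff means cut at S835, F1081. After flipping Y the toolpath is (20.4888,113.1215) → (9.8164,23.4163) → (58.0149,49.8494) → (26.0496,139.0299).

Shape 5 is a open polyline drawn with `<path>`. Its stroke #0000ff means cut at S835, F1081. After flipping Y the toolpath is (83.0263,69.6032) → (33.7227,85.3943) → (28.9877,95.4507) → (20.1300,51.3946).

Shape 6 is a closed polygon drawn with `<path>`. Its stroke #0000ff means cut at S835, F1081. After flipping Y the toolpath is (10.8829,8.4330) → (95.9748,90.7897) → (81.7618,51.7628) → (33.7243,101.3642) → (10.8829,8.4330), returning to the start.

G21
G90
G0 X19.7821 Y71.5837
M4 S835
G01 X15.0884 Y78.3322 F1081
G01 X18.5859 Y85.7713
G01 X26.7771 Y86.4619
G01 X31.4708 Y79.7134
G01 X27.9733 Y72.2743
G01 X19.7821 Y71.5837
M5
G0 X85.9189 Y141.6119
M4 S835
G01 X81.1000 Y153.2459 F1081
G01 X69.4660 Y158.0648
G01 X57.8320 Y153.2459
G01 X53.0131 Y141.6119
G01 X57.8320 Y129.9779
G01 X69.4660 Y125.1590
G01 X81.1000 Y129.9779
G01 X85.9189 Y141.6119
M5
G0 X65.2853 Y19.9265
M4 S835
G01 X91.6942 Y143.0157 F1081
G01 X48.0903 Y131.2557
G01 X35.7688 Y56.7747
G01 X98.6446 Y128.8365
G01 X25.9094 Y135.9063
G01 X65.2853 Y19.9265
M5
G0 X20.4888 Y113.1215
M4 S835
G01 X9.8164 Y23.4163 F1081
G01 X58.0149 Y49.8494
G01 X26.0496 Y139.0299
M5
G0 X83.0263 Y69.6032
M4 S835
G01 X33.7227 Y85.3943 F1081
G01 X28.9877 Y95.4507
G01 X20.1300 Y51.3946
M5
G0 X10.8829 Y8.4330
M4 S835
G01 X95.9748 Y90.7897 F1081
G01 X81.7618 Y51.7628
G01 X33.7243 Y101.3642
G01 X10.8829 Y8.4330
M5
G0 X0.0000 Y0.0000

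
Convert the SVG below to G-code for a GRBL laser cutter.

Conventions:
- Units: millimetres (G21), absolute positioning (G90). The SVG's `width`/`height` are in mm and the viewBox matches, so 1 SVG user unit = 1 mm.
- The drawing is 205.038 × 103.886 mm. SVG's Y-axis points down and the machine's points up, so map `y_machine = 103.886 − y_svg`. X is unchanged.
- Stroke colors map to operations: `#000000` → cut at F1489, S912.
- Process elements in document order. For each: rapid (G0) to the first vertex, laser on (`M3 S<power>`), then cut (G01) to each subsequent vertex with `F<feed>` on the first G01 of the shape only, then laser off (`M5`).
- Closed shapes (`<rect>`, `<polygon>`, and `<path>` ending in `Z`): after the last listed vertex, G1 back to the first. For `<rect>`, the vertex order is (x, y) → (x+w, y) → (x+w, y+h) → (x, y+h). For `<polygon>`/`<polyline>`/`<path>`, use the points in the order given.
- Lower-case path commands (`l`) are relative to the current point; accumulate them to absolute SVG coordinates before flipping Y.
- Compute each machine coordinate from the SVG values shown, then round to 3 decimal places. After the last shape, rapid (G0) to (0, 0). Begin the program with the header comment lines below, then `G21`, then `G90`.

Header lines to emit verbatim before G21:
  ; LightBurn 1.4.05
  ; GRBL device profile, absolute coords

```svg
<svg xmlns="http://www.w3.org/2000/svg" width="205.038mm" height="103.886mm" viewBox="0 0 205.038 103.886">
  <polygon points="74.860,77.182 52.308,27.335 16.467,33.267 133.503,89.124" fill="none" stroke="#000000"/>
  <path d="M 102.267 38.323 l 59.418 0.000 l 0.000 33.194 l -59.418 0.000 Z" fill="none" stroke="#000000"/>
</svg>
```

Since the viewBox matches the mm dimensions, user units are millimetres directly. The only transform is the Y-flip y_m = 103.886 − y_svg.

Shape 1 is a closed polygon drawn with `<polygon>`. Its stroke #000000 means cut at S912, F1489. After flipping Y the toolpath is (74.860,26.704) → (52.308,76.551) → (16.467,70.619) → (133.503,14.762) → (74.860,26.704), returning to the start.

Shape 2 is a rectangle drawn with `<path>`. Its stroke #000000 means cut at S912, F1489. After flipping Y the toolpath is (102.267,65.563) → (161.685,65.563) → (161.685,32.369) → (102.267,32.369) → (102.267,65.563), returning to the start.

; LightBurn 1.4.05
; GRBL device profile, absolute coords
G21
G90
G0 X74.860 Y26.704
M3 S912
G01 X52.308 Y76.551 F1489
G01 X16.467 Y70.619
G01 X133.503 Y14.762
G01 X74.860 Y26.704
M5
G0 X102.267 Y65.563
M3 S912
G01 X161.685 Y65.563 F1489
G01 X161.685 Y32.369
G01 X102.267 Y32.369
G01 X102.267 Y65.563
M5
G0 X0.000 Y0.000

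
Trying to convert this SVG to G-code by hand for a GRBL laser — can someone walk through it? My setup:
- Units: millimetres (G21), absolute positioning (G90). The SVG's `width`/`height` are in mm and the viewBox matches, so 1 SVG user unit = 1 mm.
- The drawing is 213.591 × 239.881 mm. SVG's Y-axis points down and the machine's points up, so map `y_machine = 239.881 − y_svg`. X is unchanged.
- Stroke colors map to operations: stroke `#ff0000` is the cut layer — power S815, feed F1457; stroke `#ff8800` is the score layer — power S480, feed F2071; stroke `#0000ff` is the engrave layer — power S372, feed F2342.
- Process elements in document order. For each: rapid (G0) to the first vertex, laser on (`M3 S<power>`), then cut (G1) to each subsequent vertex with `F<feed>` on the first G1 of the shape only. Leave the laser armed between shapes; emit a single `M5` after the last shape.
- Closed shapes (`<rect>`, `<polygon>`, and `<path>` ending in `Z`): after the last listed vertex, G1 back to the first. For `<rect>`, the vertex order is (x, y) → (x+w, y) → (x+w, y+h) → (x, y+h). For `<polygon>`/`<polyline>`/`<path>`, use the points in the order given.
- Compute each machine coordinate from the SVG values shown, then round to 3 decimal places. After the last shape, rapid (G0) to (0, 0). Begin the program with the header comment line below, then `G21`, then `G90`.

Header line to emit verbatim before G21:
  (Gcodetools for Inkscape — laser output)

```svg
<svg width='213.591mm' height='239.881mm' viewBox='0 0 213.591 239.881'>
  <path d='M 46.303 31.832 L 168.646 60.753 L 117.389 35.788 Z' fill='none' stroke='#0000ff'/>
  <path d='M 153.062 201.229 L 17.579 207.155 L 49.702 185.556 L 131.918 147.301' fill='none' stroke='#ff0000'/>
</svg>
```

1 u = 1 mm; y_m = 239.881 − y.

[1] `<path>` closed polygon, #0000ff→engrave S372 F2342: (46.303,208.049) → (168.646,179.128) → (117.389,204.093) → (46.303,208.049) (closed)

[2] `<path>` open polyline, #ff0000→cut S815 F1457: (153.062,38.652) → (17.579,32.726) → (49.702,54.325) → (131.918,92.580)

(Gcodetools for Inkscape — laser output)
G21
G90
G0 X46.303 Y208.049
M3 S372
G1 X168.646 Y179.128 F2342
G1 X117.389 Y204.093
G1 X46.303 Y208.049
G0 X153.062 Y38.652
M3 S815
G1 X17.579 Y32.726 F1457
G1 X49.702 Y54.325
G1 X131.918 Y92.580
M5
G0 X0.000 Y0.000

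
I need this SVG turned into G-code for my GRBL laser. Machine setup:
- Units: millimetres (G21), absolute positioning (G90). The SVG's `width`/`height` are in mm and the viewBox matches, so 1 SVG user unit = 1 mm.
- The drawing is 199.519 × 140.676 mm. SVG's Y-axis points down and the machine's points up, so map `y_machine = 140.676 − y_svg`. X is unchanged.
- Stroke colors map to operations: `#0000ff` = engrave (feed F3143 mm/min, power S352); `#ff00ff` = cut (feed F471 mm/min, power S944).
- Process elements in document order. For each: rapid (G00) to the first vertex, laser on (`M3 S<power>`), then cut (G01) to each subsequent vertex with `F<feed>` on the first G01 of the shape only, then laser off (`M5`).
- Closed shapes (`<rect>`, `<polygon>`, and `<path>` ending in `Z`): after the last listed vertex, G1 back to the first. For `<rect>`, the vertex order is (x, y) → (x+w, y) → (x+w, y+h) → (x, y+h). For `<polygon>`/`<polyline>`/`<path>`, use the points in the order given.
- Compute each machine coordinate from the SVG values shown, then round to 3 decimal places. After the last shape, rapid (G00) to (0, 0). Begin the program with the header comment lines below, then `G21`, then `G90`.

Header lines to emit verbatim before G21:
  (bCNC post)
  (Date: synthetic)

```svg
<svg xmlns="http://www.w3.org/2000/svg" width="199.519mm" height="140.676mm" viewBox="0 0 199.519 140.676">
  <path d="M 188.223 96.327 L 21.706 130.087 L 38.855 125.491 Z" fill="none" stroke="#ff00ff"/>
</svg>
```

(bCNC post)
(Date: synthetic)
G21
G90
G00 X188.223 Y44.349
M3 S944
G01 X21.706 Y10.589 F471
G01 X38.855 Y15.185
G01 X188.223 Y44.349
M5
G00 X0.000 Y0.000

viewBox `0 0 199.519 140.676` with mm width/height → 1 unit = 1 mm. Flip: y_m = 140.676 − y_svg.

**Shape 1** — `<path>` closed polygon, stroke `#ff00ff` → cut (S944, F471). Machine vertices: (188.223,44.349) → (21.706,10.589) → (38.855,15.185) → (188.223,44.349). Closed: final G1 returns to the first vertex.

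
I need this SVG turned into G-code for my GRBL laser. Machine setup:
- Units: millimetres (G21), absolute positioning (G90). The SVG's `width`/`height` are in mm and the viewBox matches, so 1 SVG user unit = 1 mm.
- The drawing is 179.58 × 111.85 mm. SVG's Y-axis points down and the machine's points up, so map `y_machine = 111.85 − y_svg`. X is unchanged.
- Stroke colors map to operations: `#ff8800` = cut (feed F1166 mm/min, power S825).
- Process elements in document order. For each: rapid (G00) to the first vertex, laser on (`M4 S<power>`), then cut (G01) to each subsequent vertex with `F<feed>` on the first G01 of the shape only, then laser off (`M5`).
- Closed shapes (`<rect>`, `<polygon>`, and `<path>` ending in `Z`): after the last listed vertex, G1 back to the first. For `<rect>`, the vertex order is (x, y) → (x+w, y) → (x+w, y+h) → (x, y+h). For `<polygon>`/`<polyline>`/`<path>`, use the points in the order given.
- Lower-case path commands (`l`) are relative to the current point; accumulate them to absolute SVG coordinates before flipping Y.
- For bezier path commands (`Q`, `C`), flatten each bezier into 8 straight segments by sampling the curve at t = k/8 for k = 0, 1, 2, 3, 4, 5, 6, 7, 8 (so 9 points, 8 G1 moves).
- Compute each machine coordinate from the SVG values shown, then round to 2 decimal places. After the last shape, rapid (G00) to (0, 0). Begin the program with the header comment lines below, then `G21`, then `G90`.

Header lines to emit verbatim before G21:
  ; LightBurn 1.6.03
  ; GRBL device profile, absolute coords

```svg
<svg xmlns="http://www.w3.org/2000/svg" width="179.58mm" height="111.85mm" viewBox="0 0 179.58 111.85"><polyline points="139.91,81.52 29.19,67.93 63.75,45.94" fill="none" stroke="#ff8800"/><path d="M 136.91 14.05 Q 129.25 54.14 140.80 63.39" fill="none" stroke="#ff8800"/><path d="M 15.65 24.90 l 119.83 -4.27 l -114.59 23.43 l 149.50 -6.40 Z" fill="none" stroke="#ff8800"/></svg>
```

Since the viewBox matches the mm dimensions, user units are millimetres directly. The only transform is the Y-flip y_m = 111.85 − y_svg.

Shape 1 is a open polyline drawn with `<polyline>`. Its stroke #ff8800 means cut at S825, F1166. After flipping Y the toolpath is (139.91,30.33) → (29.19,43.92) → (63.75,65.91).

Shape 2 is a quadratic bezier drawn with `<path>`. Its stroke #ff8800 means cut at S825, F1166. After flipping Y the toolpath is (136.91,97.80) → (135.30,88.26) → (134.28,79.68) → (133.87,72.07) → (134.05,65.42) → (134.84,59.73) → (136.23,55.01) → (138.21,51.25) → (140.80,48.46).

Shape 3 is a closed polygon drawn with `<path>`. Its stroke #ff8800 means cut at S825, F1166. After flipping Y the toolpath is (15.65,86.95) → (135.48,91.22) → (20.89,67.79) → (170.39,74.19) → (15.65,86.95), returning to the start.

; LightBurn 1.6.03
; GRBL device profile, absolute coords
G21
G90
G00 X139.91 Y30.33
M4 S825
G01 X29.19 Y43.92 F1166
G01 X63.75 Y65.91
M5
G00 X136.91 Y97.80
M4 S825
G01 X135.30 Y88.26 F1166
G01 X134.28 Y79.68
G01 X133.87 Y72.07
G01 X134.05 Y65.42
G01 X134.84 Y59.73
G01 X136.23 Y55.01
G01 X138.21 Y51.25
G01 X140.80 Y48.46
M5
G00 X15.65 Y86.95
M4 S825
G01 X135.48 Y91.22 F1166
G01 X20.89 Y67.79
G01 X170.39 Y74.19
G01 X15.65 Y86.95
M5
G00 X0.00 Y0.00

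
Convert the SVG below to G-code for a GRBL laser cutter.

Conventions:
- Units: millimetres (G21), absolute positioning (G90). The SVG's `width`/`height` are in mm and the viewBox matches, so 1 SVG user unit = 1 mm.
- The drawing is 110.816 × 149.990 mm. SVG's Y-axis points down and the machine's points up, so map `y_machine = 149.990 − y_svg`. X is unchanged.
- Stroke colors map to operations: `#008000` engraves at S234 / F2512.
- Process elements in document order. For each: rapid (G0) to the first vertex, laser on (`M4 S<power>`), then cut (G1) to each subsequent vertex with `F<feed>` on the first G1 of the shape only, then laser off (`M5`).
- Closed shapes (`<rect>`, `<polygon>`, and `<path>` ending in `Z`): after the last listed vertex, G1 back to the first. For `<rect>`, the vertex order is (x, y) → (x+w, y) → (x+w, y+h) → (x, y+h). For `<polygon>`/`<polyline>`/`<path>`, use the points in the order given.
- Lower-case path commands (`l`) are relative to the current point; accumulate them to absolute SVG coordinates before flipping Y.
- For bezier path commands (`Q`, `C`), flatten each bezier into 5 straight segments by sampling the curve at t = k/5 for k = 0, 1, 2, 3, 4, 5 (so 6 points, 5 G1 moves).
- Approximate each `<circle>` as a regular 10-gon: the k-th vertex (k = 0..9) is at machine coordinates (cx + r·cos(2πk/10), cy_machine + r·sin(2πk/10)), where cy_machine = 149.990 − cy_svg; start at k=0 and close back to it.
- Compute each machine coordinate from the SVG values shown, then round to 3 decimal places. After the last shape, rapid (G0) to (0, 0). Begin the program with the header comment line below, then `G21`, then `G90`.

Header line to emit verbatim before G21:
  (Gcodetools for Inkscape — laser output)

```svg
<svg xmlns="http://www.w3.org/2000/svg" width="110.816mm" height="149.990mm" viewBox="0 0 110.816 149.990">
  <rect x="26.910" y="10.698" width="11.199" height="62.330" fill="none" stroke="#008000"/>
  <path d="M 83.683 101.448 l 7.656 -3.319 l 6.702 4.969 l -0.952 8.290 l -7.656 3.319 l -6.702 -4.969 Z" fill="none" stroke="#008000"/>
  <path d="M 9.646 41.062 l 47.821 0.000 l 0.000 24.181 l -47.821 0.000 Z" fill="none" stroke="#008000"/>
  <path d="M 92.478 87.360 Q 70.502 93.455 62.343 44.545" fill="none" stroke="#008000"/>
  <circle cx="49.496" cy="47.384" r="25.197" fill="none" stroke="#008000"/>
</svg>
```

(Gcodetools for Inkscape — laser output)
G21
G90
G0 X26.910 Y139.292
M4 S234
G1 X38.109 Y139.292 F2512
G1 X38.109 Y76.962
G1 X26.910 Y76.962
G1 X26.910 Y139.292
M5
G0 X83.683 Y48.542
M4 S234
G1 X91.339 Y51.861 F2512
G1 X98.041 Y46.892
G1 X97.089 Y38.602
G1 X89.433 Y35.283
G1 X82.731 Y40.252
G1 X83.683 Y48.542
M5
G0 X9.646 Y108.928
M4 S234
G1 X57.467 Y108.928 F2512
G1 X57.467 Y84.747
G1 X9.646 Y84.747
G1 X9.646 Y108.928
M5
G0 X92.478 Y62.630
M4 S234
G1 X84.240 Y62.392 F2512
G1 X77.108 Y66.555
G1 X71.081 Y75.118
G1 X66.159 Y88.081
G1 X62.343 Y105.445
M5
G0 X74.693 Y102.606
M4 S234
G1 X69.881 Y117.416 F2512
G1 X57.282 Y126.570
G1 X41.710 Y126.570
G1 X29.111 Y117.416
G1 X24.299 Y102.606
G1 X29.111 Y87.796
G1 X41.710 Y78.642
G1 X57.282 Y78.642
G1 X69.881 Y87.796
G1 X74.693 Y102.606
M5
G0 X0.000 Y0.000

Since the viewBox matches the mm dimensions, user units are millimetres directly. The only transform is the Y-flip y_m = 149.990 − y_svg.

Shape 1 is a rectangle drawn with `<rect>`. Its stroke #008000 means engrave at S234, F2512. After flipping Y the toolpath is (26.910,139.292) → (38.109,139.292) → (38.109,76.962) → (26.910,76.962) → (26.910,139.292), returning to the start.

Shape 2 is a regular polygon drawn with `<path>`. Its stroke #008000 means engrave at S234, F2512. After flipping Y the toolpath is (83.683,48.542) → (91.339,51.861) → (98.041,46.892) → (97.089,38.602) → (89.433,35.283) → (82.731,40.252) → (83.683,48.542), returning to the start.

Shape 3 is a rectangle drawn with `<path>`. Its stroke #008000 means engrave at S234, F2512. After flipping Y the toolpath is (9.646,108.928) → (57.467,108.928) → (57.467,84.747) → (9.646,84.747) → (9.646,108.928), returning to the start.

Shape 4 is a quadratic bezier drawn with `<path>`. Its stroke #008000 means engrave at S234, F2512. After flipping Y the toolpath is (92.478,62.630) → (84.240,62.392) → (77.108,66.555) → (71.081,75.118) → (66.159,88.081) → (62.343,105.445).

Shape 5 is a circle drawn with `<circle>`. Its stroke #008000 means engrave at S234, F2512. After flipping Y the toolpath is (74.693,102.606) → (69.881,117.416) → (57.282,126.570) → (41.710,126.570) → (29.111,117.416) → (24.299,102.606) → (29.111,87.796) → (41.710,78.642) → (57.282,78.642) → (69.881,87.796) → (74.693,102.606), returning to the start.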